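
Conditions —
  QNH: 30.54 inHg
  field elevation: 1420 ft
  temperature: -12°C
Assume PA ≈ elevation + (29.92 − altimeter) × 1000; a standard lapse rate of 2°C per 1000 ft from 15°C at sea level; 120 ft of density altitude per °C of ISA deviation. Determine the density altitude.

-2248 ft

Pressure altitude = 1420 + (29.92 − 30.54) × 1000 = 1420 + (-620) = 800 ft.
ISA temperature at 800 ft = 15 − 2 × (800/1000) = 13.4°C.
ISA deviation = -12 − 13.4 = -25.4°C.
Density altitude = 800 + 120 × (-25.4) = -2248 ft.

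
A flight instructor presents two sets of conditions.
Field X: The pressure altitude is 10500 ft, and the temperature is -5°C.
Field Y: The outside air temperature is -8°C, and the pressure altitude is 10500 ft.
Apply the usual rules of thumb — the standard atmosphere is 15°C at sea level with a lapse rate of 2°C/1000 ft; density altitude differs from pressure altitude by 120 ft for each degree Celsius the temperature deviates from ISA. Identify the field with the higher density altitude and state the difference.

Field X by 360 ft

Field X: ISA temp = -6°C, deviation +1°C, DA = 10500 + 120 × 1 = 10620 ft.
Field Y: ISA temp = -6°C, deviation -2°C, DA = 10500 + 120 × (-2) = 10260 ft.
Field X is higher by 10620 − 10260 = 360 ft.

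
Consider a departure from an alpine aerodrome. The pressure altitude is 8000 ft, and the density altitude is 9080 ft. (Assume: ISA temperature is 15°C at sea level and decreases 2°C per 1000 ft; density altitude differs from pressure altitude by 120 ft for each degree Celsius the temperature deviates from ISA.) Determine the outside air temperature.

Density altitude − pressure altitude = 9080 − 8000 = +1080 ft.
At 120 ft/°C that is an ISA deviation of 1080/120 = +9°C.
ISA temperature at 8000 ft = 15 − 2 × (8000/1000) = -1°C.
OAT = ISA + deviation = -1 + (+9) = 8°C.

8°C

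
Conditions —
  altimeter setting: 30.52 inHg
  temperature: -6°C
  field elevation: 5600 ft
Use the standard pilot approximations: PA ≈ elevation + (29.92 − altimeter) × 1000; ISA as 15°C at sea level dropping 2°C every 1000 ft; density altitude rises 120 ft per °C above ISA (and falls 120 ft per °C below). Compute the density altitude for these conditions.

3680 ft

Pressure altitude = 5600 + (29.92 − 30.52) × 1000 = 5600 + (-600) = 5000 ft.
ISA temperature at 5000 ft = 15 − 2 × (5000/1000) = 5°C.
ISA deviation = -6 − 5 = -11°C.
Density altitude = 5000 + 120 × (-11) = 3680 ft.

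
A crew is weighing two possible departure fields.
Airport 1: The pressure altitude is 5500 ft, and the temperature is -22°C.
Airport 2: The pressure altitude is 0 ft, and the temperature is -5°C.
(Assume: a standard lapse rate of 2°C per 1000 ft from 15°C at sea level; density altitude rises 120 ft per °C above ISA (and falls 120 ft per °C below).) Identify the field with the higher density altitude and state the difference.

Airport 1: ISA temp = 4°C, deviation -26°C, DA = 5500 + 120 × (-26) = 2380 ft.
Airport 2: ISA temp = 15°C, deviation -20°C, DA = 0 + 120 × (-20) = -2400 ft.
Airport 1 is higher by 2380 − (-2400) = 4780 ft.

Airport 1 by 4780 ft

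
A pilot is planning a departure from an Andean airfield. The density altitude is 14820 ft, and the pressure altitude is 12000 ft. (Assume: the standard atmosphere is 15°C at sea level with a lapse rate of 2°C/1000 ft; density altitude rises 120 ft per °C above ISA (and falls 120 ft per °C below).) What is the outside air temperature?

Density altitude − pressure altitude = 14820 − 12000 = +2820 ft.
At 120 ft/°C that is an ISA deviation of 2820/120 = +23.5°C.
ISA temperature at 12000 ft = 15 − 2 × (12000/1000) = -9°C.
OAT = ISA + deviation = -9 + (+23.5) = 14.5°C.

14.5°C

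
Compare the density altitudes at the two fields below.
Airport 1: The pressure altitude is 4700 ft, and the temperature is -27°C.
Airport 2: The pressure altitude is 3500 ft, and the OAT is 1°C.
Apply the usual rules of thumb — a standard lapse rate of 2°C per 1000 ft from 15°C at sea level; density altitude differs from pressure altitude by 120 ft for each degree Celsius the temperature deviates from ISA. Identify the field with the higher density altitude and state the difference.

Airport 1: ISA temp = 5.6°C, deviation -32.6°C, DA = 4700 + 120 × (-32.6) = 788 ft.
Airport 2: ISA temp = 8°C, deviation -7°C, DA = 3500 + 120 × (-7) = 2660 ft.
Airport 2 is higher by 2660 − 788 = 1872 ft.

Airport 2 by 1872 ft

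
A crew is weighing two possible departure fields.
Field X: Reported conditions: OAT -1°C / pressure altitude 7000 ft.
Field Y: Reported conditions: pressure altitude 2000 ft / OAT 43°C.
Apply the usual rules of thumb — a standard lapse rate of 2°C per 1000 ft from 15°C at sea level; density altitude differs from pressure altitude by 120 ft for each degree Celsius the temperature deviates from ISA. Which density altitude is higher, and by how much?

Field X by 920 ft

Field X: ISA temp = 1°C, deviation -2°C, DA = 7000 + 120 × (-2) = 6760 ft.
Field Y: ISA temp = 11°C, deviation +32°C, DA = 2000 + 120 × 32 = 5840 ft.
Field X is higher by 6760 − 5840 = 920 ft.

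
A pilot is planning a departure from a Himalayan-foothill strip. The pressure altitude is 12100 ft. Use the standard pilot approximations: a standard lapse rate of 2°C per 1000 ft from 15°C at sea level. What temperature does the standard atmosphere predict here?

-9.2°C

ISA temperature = 15 − 2 × (12100/1000) = 15 − 24.2 = -9.2°C.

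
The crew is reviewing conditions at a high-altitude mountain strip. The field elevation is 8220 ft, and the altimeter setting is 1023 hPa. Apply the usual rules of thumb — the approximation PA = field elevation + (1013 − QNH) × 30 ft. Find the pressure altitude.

Pressure correction = (1013 − 1023) × 30 = -300 ft.
Pressure altitude = 8220 + (-300) = 7920 ft.

7920 ft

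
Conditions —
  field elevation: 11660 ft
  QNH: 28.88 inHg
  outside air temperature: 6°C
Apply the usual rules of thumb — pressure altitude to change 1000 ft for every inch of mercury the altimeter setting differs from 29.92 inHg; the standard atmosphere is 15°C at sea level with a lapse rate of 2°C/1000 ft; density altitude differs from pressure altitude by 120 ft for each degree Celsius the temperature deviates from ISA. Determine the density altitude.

Pressure altitude = 11660 + (29.92 − 28.88) × 1000 = 11660 + (+1040) = 12700 ft.
ISA temperature at 12700 ft = 15 − 2 × (12700/1000) = -10.4°C.
ISA deviation = 6 − (-10.4) = +16.4°C.
Density altitude = 12700 + 120 × (16.4) = 14668 ft.

14668 ft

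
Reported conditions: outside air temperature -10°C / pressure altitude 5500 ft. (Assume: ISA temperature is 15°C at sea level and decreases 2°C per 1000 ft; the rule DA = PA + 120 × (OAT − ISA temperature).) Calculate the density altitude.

ISA temperature at 5500 ft = 15 − 2 × (5500/1000) = 4°C.
ISA deviation = -10 − 4 = -14°C.
Density altitude = 5500 + 120 × (-14) = 5500 + (-1680) = 3820 ft.

3820 ft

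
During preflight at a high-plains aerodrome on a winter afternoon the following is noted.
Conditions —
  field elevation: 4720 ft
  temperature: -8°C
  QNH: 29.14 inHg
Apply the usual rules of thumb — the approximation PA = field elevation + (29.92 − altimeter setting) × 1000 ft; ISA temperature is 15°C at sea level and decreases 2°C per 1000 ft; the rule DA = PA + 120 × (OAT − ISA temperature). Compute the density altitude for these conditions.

4060 ft

Pressure altitude = 4720 + (29.92 − 29.14) × 1000 = 4720 + (+780) = 5500 ft.
ISA temperature at 5500 ft = 15 − 2 × (5500/1000) = 4°C.
ISA deviation = -8 − 4 = -12°C.
Density altitude = 5500 + 120 × (-12) = 4060 ft.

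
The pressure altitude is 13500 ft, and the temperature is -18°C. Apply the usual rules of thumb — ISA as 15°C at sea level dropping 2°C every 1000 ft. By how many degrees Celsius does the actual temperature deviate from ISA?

ISA-6°C

ISA temperature at 13500 ft = 15 − 2 × (13500/1000) = -12°C.
Deviation = OAT − ISA = -18 − (-12) = -6°C.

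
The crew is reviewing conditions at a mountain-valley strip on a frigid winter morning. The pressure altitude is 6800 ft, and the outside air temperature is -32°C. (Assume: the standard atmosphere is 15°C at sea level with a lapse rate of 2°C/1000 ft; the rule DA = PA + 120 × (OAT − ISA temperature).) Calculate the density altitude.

ISA temperature at 6800 ft = 15 − 2 × (6800/1000) = 1.4°C.
ISA deviation = -32 − 1.4 = -33.4°C.
Density altitude = 6800 + 120 × (-33.4) = 6800 + (-4008) = 2792 ft.

2792 ft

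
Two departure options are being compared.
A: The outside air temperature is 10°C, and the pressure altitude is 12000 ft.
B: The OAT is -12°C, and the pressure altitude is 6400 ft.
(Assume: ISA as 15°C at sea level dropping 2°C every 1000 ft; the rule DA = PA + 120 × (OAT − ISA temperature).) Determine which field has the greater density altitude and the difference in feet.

A by 9584 ft

A: ISA temp = -9°C, deviation +19°C, DA = 12000 + 120 × 19 = 14280 ft.
B: ISA temp = 2.2°C, deviation -14.2°C, DA = 6400 + 120 × (-14.2) = 4696 ft.
A is higher by 14280 − 4696 = 9584 ft.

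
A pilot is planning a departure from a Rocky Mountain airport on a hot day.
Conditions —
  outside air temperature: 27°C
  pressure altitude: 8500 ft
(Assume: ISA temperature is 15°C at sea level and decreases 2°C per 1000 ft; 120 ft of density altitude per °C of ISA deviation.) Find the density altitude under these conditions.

11980 ft

ISA temperature at 8500 ft = 15 − 2 × (8500/1000) = -2°C.
ISA deviation = 27 − (-2) = +29°C.
Density altitude = 8500 + 120 × (29) = 8500 + (+3480) = 11980 ft.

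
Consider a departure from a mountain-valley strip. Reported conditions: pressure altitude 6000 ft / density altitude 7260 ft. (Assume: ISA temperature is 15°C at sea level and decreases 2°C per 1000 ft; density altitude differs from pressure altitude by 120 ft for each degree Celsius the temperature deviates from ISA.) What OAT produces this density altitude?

Density altitude − pressure altitude = 7260 − 6000 = +1260 ft.
At 120 ft/°C that is an ISA deviation of 1260/120 = +10.5°C.
ISA temperature at 6000 ft = 15 − 2 × (6000/1000) = 3°C.
OAT = ISA + deviation = 3 + (+10.5) = 13.5°C.

13.5°C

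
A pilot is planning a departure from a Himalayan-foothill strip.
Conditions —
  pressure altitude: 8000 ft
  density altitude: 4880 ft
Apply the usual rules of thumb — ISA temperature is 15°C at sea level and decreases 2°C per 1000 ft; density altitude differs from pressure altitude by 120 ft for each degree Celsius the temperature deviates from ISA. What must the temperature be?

-27°C

Density altitude − pressure altitude = 4880 − 8000 = -3120 ft.
At 120 ft/°C that is an ISA deviation of -3120/120 = -26°C.
ISA temperature at 8000 ft = 15 − 2 × (8000/1000) = -1°C.
OAT = ISA + deviation = -1 + (-26) = -27°C.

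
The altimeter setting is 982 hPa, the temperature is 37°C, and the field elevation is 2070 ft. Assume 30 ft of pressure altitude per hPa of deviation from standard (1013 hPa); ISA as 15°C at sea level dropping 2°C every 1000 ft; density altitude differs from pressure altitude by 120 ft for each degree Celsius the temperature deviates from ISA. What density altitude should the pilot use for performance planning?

6360 ft

Pressure altitude = 2070 + (1013 − 982) × 30 = 2070 + (+930) = 3000 ft.
ISA temperature at 3000 ft = 15 − 2 × (3000/1000) = 9°C.
ISA deviation = 37 − 9 = +28°C.
Density altitude = 3000 + 120 × (28) = 6360 ft.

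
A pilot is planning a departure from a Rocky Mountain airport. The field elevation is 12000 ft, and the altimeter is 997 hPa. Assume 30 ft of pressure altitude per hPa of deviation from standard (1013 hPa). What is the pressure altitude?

12480 ft

Pressure correction = (1013 − 997) × 30 = +480 ft.
Pressure altitude = 12000 + (+480) = 12480 ft.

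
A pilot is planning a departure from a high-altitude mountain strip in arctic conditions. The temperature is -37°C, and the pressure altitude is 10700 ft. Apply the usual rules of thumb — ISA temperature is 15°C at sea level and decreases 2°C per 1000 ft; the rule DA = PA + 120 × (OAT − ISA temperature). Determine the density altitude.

ISA temperature at 10700 ft = 15 − 2 × (10700/1000) = -6.4°C.
ISA deviation = -37 − (-6.4) = -30.6°C.
Density altitude = 10700 + 120 × (-30.6) = 10700 + (-3672) = 7028 ft.

7028 ft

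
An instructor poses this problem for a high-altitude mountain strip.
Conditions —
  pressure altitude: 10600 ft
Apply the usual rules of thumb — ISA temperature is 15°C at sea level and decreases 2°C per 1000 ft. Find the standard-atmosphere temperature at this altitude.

-6.2°C

ISA temperature = 15 − 2 × (10600/1000) = 15 − 21.2 = -6.2°C.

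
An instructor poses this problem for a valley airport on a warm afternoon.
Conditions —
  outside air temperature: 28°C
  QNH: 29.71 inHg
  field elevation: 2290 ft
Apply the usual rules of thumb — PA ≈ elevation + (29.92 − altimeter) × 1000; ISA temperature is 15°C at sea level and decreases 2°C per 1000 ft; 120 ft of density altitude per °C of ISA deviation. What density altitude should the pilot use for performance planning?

Pressure altitude = 2290 + (29.92 − 29.71) × 1000 = 2290 + (+210) = 2500 ft.
ISA temperature at 2500 ft = 15 − 2 × (2500/1000) = 10°C.
ISA deviation = 28 − 10 = +18°C.
Density altitude = 2500 + 120 × (18) = 4660 ft.

4660 ft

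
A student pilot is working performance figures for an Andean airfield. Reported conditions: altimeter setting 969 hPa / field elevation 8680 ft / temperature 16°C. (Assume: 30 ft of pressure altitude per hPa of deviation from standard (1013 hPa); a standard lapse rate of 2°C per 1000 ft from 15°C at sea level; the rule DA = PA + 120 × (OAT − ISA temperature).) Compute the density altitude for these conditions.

12520 ft

Pressure altitude = 8680 + (1013 − 969) × 30 = 8680 + (+1320) = 10000 ft.
ISA temperature at 10000 ft = 15 − 2 × (10000/1000) = -5°C.
ISA deviation = 16 − (-5) = +21°C.
Density altitude = 10000 + 120 × (21) = 12520 ft.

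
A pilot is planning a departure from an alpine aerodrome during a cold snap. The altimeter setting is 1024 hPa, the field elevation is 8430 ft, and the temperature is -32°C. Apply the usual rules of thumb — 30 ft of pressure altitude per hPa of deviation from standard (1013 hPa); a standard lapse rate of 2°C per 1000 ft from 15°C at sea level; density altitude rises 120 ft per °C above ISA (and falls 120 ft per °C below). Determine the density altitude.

4404 ft

Pressure altitude = 8430 + (1013 − 1024) × 30 = 8430 + (-330) = 8100 ft.
ISA temperature at 8100 ft = 15 − 2 × (8100/1000) = -1.2°C.
ISA deviation = -32 − (-1.2) = -30.8°C.
Density altitude = 8100 + 120 × (-30.8) = 4404 ft.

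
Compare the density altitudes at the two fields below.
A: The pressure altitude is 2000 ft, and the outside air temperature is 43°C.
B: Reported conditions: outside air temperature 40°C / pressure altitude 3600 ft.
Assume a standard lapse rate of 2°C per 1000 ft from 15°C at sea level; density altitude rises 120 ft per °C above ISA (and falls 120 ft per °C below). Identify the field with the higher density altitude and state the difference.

A: ISA temp = 11°C, deviation +32°C, DA = 2000 + 120 × 32 = 5840 ft.
B: ISA temp = 7.8°C, deviation +32.2°C, DA = 3600 + 120 × 32.2 = 7464 ft.
B is higher by 7464 − 5840 = 1624 ft.

B by 1624 ft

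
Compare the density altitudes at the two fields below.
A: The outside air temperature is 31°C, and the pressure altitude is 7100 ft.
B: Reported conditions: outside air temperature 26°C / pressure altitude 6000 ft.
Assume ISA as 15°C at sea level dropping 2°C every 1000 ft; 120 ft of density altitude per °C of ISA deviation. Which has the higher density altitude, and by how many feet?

A: ISA temp = 0.8°C, deviation +30.2°C, DA = 7100 + 120 × 30.2 = 10724 ft.
B: ISA temp = 3°C, deviation +23°C, DA = 6000 + 120 × 23 = 8760 ft.
A is higher by 10724 − 8760 = 1964 ft.

A by 1964 ft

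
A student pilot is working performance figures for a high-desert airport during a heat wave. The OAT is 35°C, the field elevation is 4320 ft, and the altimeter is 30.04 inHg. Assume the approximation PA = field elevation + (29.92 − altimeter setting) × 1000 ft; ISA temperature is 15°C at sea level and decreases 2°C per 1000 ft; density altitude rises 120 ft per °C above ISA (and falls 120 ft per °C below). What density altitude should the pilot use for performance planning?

7608 ft

Pressure altitude = 4320 + (29.92 − 30.04) × 1000 = 4320 + (-120) = 4200 ft.
ISA temperature at 4200 ft = 15 − 2 × (4200/1000) = 6.6°C.
ISA deviation = 35 − 6.6 = +28.4°C.
Density altitude = 4200 + 120 × (28.4) = 7608 ft.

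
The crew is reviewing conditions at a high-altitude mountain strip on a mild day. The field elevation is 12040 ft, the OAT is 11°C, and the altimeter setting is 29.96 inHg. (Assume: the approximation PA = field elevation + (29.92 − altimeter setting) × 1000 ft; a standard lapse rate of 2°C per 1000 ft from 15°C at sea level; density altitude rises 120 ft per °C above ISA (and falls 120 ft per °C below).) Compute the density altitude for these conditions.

14400 ft

Pressure altitude = 12040 + (29.92 − 29.96) × 1000 = 12040 + (-40) = 12000 ft.
ISA temperature at 12000 ft = 15 − 2 × (12000/1000) = -9°C.
ISA deviation = 11 − (-9) = +20°C.
Density altitude = 12000 + 120 × (20) = 14400 ft.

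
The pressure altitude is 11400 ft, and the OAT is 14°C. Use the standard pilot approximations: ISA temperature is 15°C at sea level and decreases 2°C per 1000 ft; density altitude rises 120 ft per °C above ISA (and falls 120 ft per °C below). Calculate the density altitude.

ISA temperature at 11400 ft = 15 − 2 × (11400/1000) = -7.8°C.
ISA deviation = 14 − (-7.8) = +21.8°C.
Density altitude = 11400 + 120 × (21.8) = 11400 + (+2616) = 14016 ft.

14016 ft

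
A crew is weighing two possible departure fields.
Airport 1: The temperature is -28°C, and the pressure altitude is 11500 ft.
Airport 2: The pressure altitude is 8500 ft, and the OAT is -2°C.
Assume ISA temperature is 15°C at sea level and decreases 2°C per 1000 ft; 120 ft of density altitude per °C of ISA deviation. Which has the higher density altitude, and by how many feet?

Airport 1 by 600 ft

Airport 1: ISA temp = -8°C, deviation -20°C, DA = 11500 + 120 × (-20) = 9100 ft.
Airport 2: ISA temp = -2°C, deviation 0°C, DA = 8500 + 120 × 0 = 8500 ft.
Airport 1 is higher by 9100 − 8500 = 600 ft.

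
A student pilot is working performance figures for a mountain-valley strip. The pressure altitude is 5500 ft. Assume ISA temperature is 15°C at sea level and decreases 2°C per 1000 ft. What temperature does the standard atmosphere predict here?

ISA temperature = 15 − 2 × (5500/1000) = 15 − 11 = 4°C.

4°C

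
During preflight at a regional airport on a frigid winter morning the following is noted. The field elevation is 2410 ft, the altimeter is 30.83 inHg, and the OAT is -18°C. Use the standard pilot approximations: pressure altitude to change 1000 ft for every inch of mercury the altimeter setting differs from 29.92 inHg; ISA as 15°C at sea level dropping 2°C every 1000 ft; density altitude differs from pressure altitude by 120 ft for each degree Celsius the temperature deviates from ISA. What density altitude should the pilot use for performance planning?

-2100 ft

Pressure altitude = 2410 + (29.92 − 30.83) × 1000 = 2410 + (-910) = 1500 ft.
ISA temperature at 1500 ft = 15 − 2 × (1500/1000) = 12°C.
ISA deviation = -18 − 12 = -30°C.
Density altitude = 1500 + 120 × (-30) = -2100 ft.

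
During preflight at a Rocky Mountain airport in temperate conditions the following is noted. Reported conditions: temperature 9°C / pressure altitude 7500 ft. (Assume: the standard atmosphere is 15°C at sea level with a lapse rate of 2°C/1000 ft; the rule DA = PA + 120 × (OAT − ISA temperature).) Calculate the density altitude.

8580 ft

ISA temperature at 7500 ft = 15 − 2 × (7500/1000) = 0°C.
ISA deviation = 9 − 0 = +9°C.
Density altitude = 7500 + 120 × (9) = 7500 + (+1080) = 8580 ft.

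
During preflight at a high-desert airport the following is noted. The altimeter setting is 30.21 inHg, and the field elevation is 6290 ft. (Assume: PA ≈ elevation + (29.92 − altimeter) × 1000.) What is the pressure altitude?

Pressure correction = (29.92 − 30.21) × 1000 = -290 ft.
Pressure altitude = 6290 + (-290) = 6000 ft.

6000 ft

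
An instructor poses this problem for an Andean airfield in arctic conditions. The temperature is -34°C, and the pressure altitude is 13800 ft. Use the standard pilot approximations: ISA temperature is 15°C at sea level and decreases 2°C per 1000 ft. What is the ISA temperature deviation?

ISA-21.4°C

ISA temperature at 13800 ft = 15 − 2 × (13800/1000) = -12.6°C.
Deviation = OAT − ISA = -34 − (-12.6) = -21.4°C.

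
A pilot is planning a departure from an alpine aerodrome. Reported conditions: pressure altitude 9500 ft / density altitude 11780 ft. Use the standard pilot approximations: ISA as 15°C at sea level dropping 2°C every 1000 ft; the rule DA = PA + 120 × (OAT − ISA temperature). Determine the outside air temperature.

Density altitude − pressure altitude = 11780 − 9500 = +2280 ft.
At 120 ft/°C that is an ISA deviation of 2280/120 = +19°C.
ISA temperature at 9500 ft = 15 − 2 × (9500/1000) = -4°C.
OAT = ISA + deviation = -4 + (+19) = 15°C.

15°C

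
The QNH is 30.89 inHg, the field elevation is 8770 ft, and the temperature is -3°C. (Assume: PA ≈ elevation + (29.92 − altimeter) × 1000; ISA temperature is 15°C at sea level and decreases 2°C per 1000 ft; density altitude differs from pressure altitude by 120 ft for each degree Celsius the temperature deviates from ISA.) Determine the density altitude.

Pressure altitude = 8770 + (29.92 − 30.89) × 1000 = 8770 + (-970) = 7800 ft.
ISA temperature at 7800 ft = 15 − 2 × (7800/1000) = -0.6°C.
ISA deviation = -3 − (-0.6) = -2.4°C.
Density altitude = 7800 + 120 × (-2.4) = 7512 ft.

7512 ft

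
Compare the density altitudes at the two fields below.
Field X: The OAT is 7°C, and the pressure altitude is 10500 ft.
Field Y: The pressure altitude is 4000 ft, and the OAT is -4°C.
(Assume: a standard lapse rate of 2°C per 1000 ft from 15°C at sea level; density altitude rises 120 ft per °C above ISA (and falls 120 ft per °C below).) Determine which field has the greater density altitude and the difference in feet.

Field X: ISA temp = -6°C, deviation +13°C, DA = 10500 + 120 × 13 = 12060 ft.
Field Y: ISA temp = 7°C, deviation -11°C, DA = 4000 + 120 × (-11) = 2680 ft.
Field X is higher by 12060 − 2680 = 9380 ft.

Field X by 9380 ft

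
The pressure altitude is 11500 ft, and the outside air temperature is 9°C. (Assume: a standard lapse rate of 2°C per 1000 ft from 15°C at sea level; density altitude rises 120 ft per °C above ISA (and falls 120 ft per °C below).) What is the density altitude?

13540 ft

ISA temperature at 11500 ft = 15 − 2 × (11500/1000) = -8°C.
ISA deviation = 9 − (-8) = +17°C.
Density altitude = 11500 + 120 × (17) = 11500 + (+2040) = 13540 ft.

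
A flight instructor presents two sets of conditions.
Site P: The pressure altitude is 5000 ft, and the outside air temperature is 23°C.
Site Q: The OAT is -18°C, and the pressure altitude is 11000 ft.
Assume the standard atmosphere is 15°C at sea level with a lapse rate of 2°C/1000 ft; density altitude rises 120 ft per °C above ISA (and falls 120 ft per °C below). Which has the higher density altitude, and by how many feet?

Site Q by 2520 ft

Site P: ISA temp = 5°C, deviation +18°C, DA = 5000 + 120 × 18 = 7160 ft.
Site Q: ISA temp = -7°C, deviation -11°C, DA = 11000 + 120 × (-11) = 9680 ft.
Site Q is higher by 9680 − 7160 = 2520 ft.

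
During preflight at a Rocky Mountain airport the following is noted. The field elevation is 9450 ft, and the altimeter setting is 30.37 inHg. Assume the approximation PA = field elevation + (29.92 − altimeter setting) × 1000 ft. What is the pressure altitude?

9000 ft

Pressure correction = (29.92 − 30.37) × 1000 = -450 ft.
Pressure altitude = 9450 + (-450) = 9000 ft.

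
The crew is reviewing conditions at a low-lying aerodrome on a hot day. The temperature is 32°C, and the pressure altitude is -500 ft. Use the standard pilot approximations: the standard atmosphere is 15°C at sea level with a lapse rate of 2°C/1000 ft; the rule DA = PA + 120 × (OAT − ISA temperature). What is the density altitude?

1420 ft

ISA temperature at -500 ft = 15 − 2 × (-500/1000) = 16°C.
ISA deviation = 32 − 16 = +16°C.
Density altitude = -500 + 120 × (16) = -500 + (+1920) = 1420 ft.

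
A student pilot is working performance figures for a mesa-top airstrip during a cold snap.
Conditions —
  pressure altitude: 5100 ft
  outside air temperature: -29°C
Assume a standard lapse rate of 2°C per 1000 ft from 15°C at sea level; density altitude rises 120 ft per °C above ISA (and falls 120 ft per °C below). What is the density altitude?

1044 ft

ISA temperature at 5100 ft = 15 − 2 × (5100/1000) = 4.8°C.
ISA deviation = -29 − 4.8 = -33.8°C.
Density altitude = 5100 + 120 × (-33.8) = 5100 + (-4056) = 1044 ft.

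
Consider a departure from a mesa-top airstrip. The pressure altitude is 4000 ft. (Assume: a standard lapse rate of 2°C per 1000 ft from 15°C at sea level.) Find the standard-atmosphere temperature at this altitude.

ISA temperature = 15 − 2 × (4000/1000) = 15 − 8 = 7°C.

7°C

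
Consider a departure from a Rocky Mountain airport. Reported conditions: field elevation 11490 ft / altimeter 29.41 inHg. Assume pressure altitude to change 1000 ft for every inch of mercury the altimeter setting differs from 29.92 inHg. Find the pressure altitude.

12000 ft

Pressure correction = (29.92 − 29.41) × 1000 = +510 ft.
Pressure altitude = 11490 + (+510) = 12000 ft.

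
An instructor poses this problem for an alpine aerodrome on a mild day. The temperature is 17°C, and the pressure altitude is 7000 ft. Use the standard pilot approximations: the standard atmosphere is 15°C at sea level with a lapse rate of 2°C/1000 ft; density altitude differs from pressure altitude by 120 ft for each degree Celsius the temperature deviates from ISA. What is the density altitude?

8920 ft

ISA temperature at 7000 ft = 15 − 2 × (7000/1000) = 1°C.
ISA deviation = 17 − 1 = +16°C.
Density altitude = 7000 + 120 × (16) = 7000 + (+1920) = 8920 ft.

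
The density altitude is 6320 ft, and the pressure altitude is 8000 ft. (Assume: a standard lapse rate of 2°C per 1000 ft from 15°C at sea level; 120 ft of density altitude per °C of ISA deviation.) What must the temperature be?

Density altitude − pressure altitude = 6320 − 8000 = -1680 ft.
At 120 ft/°C that is an ISA deviation of -1680/120 = -14°C.
ISA temperature at 8000 ft = 15 − 2 × (8000/1000) = -1°C.
OAT = ISA + deviation = -1 + (-14) = -15°C.

-15°C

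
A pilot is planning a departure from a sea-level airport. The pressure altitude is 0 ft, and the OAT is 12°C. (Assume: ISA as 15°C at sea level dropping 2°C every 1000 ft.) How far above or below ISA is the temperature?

ISA-3°C

ISA temperature at 0 ft = 15 − 2 × (0/1000) = 15°C.
Deviation = OAT − ISA = 12 − 15 = -3°C.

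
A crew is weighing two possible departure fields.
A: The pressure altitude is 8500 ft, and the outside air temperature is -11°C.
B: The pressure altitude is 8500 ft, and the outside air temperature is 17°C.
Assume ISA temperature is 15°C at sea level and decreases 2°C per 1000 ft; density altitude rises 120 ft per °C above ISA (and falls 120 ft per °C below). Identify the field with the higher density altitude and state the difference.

A: ISA temp = -2°C, deviation -9°C, DA = 8500 + 120 × (-9) = 7420 ft.
B: ISA temp = -2°C, deviation +19°C, DA = 8500 + 120 × 19 = 10780 ft.
B is higher by 10780 − 7420 = 3360 ft.

B by 3360 ft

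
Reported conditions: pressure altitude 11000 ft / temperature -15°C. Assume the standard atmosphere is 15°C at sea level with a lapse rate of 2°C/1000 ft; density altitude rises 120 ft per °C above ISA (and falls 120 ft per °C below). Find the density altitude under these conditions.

ISA temperature at 11000 ft = 15 − 2 × (11000/1000) = -7°C.
ISA deviation = -15 − (-7) = -8°C.
Density altitude = 11000 + 120 × (-8) = 11000 + (-960) = 10040 ft.

10040 ft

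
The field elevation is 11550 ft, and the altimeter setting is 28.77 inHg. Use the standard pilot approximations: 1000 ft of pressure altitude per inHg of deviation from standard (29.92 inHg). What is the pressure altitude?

12700 ft

Pressure correction = (29.92 − 28.77) × 1000 = +1150 ft.
Pressure altitude = 11550 + (+1150) = 12700 ft.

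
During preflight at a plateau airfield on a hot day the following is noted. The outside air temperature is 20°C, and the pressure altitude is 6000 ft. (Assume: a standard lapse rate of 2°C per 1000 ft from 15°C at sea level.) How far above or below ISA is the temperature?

ISA temperature at 6000 ft = 15 − 2 × (6000/1000) = 3°C.
Deviation = OAT − ISA = 20 − 3 = +17°C.

ISA+17°C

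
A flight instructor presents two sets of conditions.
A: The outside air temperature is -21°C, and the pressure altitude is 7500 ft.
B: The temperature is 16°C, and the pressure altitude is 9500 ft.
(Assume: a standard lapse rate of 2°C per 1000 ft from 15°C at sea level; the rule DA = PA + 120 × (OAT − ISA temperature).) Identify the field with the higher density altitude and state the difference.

B by 6920 ft

A: ISA temp = 0°C, deviation -21°C, DA = 7500 + 120 × (-21) = 4980 ft.
B: ISA temp = -4°C, deviation +20°C, DA = 9500 + 120 × 20 = 11900 ft.
B is higher by 11900 − 4980 = 6920 ft.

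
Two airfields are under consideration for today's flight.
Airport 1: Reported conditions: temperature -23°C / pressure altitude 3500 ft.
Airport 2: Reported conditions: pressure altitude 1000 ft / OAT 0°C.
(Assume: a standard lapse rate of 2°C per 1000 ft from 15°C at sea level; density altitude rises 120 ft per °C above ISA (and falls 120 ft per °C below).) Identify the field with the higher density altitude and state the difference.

Airport 1: ISA temp = 8°C, deviation -31°C, DA = 3500 + 120 × (-31) = -220 ft.
Airport 2: ISA temp = 13°C, deviation -13°C, DA = 1000 + 120 × (-13) = -560 ft.
Airport 1 is higher by -220 − (-560) = 340 ft.

Airport 1 by 340 ft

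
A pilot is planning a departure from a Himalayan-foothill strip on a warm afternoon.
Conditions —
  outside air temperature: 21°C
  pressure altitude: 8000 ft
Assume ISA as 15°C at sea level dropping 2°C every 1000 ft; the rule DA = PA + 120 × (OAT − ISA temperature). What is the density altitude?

10640 ft

ISA temperature at 8000 ft = 15 − 2 × (8000/1000) = -1°C.
ISA deviation = 21 − (-1) = +22°C.
Density altitude = 8000 + 120 × (22) = 8000 + (+2640) = 10640 ft.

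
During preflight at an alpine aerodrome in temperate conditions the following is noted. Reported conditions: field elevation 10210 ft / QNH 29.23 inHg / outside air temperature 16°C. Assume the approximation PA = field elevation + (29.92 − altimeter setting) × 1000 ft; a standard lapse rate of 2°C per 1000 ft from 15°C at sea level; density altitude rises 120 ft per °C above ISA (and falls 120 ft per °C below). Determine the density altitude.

13636 ft

Pressure altitude = 10210 + (29.92 − 29.23) × 1000 = 10210 + (+690) = 10900 ft.
ISA temperature at 10900 ft = 15 − 2 × (10900/1000) = -6.8°C.
ISA deviation = 16 − (-6.8) = +22.8°C.
Density altitude = 10900 + 120 × (22.8) = 13636 ft.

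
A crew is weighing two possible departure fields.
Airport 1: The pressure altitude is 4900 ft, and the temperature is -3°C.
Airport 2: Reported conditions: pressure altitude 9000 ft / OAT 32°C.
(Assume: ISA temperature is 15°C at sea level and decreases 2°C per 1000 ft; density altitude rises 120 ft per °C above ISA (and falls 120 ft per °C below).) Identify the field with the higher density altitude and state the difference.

Airport 2 by 9284 ft

Airport 1: ISA temp = 5.2°C, deviation -8.2°C, DA = 4900 + 120 × (-8.2) = 3916 ft.
Airport 2: ISA temp = -3°C, deviation +35°C, DA = 9000 + 120 × 35 = 13200 ft.
Airport 2 is higher by 13200 − 3916 = 9284 ft.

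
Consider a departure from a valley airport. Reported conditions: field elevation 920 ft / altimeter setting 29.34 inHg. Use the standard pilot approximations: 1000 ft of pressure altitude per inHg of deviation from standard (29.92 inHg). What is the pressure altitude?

Pressure correction = (29.92 − 29.34) × 1000 = +580 ft.
Pressure altitude = 920 + (+580) = 1500 ft.

1500 ft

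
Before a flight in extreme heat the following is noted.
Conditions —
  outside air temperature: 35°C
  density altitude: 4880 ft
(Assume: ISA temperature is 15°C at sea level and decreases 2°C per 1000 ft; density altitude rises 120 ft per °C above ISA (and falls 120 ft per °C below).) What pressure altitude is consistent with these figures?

DA = PA + 120 × (OAT − (15 − 2·PA/1000)) = PA + 120·OAT − 1800 + 0.24·PA = 1.24·PA + 120·OAT − 1800.
So 1.24·PA = 4880 − 120 × 35 + 1800 = 2480.
PA = 2480 / 1.24 = 2000 ft.

2000 ft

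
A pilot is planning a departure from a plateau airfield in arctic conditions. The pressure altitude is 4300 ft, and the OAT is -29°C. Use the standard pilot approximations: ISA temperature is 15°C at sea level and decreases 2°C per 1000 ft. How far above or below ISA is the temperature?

ISA-35.4°C

ISA temperature at 4300 ft = 15 − 2 × (4300/1000) = 6.4°C.
Deviation = OAT − ISA = -29 − 6.4 = -35.4°C.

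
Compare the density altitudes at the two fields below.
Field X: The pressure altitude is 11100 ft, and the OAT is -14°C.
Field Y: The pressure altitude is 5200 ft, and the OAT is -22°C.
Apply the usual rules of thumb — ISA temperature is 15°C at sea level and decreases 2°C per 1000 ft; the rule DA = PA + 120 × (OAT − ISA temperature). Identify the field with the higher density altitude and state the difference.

Field X: ISA temp = -7.2°C, deviation -6.8°C, DA = 11100 + 120 × (-6.8) = 10284 ft.
Field Y: ISA temp = 4.6°C, deviation -26.6°C, DA = 5200 + 120 × (-26.6) = 2008 ft.
Field X is higher by 10284 − 2008 = 8276 ft.

Field X by 8276 ft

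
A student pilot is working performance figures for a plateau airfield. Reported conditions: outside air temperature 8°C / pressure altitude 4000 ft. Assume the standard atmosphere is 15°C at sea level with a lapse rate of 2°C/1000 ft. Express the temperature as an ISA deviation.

ISA+1°C

ISA temperature at 4000 ft = 15 − 2 × (4000/1000) = 7°C.
Deviation = OAT − ISA = 8 − 7 = +1°C.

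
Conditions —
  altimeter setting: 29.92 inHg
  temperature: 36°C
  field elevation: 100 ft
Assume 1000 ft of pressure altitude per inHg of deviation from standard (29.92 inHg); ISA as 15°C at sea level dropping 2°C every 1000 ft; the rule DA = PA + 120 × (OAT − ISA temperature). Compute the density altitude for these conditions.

Pressure altitude = 100 + (29.92 − 29.92) × 1000 = 100 + (0) = 100 ft.
ISA temperature at 100 ft = 15 − 2 × (100/1000) = 14.8°C.
ISA deviation = 36 − 14.8 = +21.2°C.
Density altitude = 100 + 120 × (21.2) = 2644 ft.

2644 ft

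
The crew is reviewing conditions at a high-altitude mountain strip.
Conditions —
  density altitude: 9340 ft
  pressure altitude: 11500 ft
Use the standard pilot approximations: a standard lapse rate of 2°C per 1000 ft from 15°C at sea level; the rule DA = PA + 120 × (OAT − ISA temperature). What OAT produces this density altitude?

Density altitude − pressure altitude = 9340 − 11500 = -2160 ft.
At 120 ft/°C that is an ISA deviation of -2160/120 = -18°C.
ISA temperature at 11500 ft = 15 − 2 × (11500/1000) = -8°C.
OAT = ISA + deviation = -8 + (-18) = -26°C.

-26°C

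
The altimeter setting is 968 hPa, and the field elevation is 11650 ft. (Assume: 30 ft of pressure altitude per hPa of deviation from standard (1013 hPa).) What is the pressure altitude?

Pressure correction = (1013 − 968) × 30 = +1350 ft.
Pressure altitude = 11650 + (+1350) = 13000 ft.

13000 ft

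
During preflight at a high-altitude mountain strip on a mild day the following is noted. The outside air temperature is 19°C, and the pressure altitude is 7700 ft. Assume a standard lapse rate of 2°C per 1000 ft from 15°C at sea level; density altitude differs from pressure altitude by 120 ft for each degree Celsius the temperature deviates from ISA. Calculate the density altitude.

ISA temperature at 7700 ft = 15 − 2 × (7700/1000) = -0.4°C.
ISA deviation = 19 − (-0.4) = +19.4°C.
Density altitude = 7700 + 120 × (19.4) = 7700 + (+2328) = 10028 ft.

10028 ft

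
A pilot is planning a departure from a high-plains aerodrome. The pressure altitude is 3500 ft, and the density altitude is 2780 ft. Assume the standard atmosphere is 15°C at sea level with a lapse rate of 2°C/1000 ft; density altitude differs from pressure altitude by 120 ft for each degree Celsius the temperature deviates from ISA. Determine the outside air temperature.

2°C

Density altitude − pressure altitude = 2780 − 3500 = -720 ft.
At 120 ft/°C that is an ISA deviation of -720/120 = -6°C.
ISA temperature at 3500 ft = 15 − 2 × (3500/1000) = 8°C.
OAT = ISA + deviation = 8 + (-6) = 2°C.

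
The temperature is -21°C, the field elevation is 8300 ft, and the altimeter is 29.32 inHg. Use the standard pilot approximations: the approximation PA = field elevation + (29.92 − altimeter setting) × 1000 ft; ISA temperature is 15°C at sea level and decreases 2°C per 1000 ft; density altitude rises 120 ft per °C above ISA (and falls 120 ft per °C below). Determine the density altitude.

Pressure altitude = 8300 + (29.92 − 29.32) × 1000 = 8300 + (+600) = 8900 ft.
ISA temperature at 8900 ft = 15 − 2 × (8900/1000) = -2.8°C.
ISA deviation = -21 − (-2.8) = -18.2°C.
Density altitude = 8900 + 120 × (-18.2) = 6716 ft.

6716 ft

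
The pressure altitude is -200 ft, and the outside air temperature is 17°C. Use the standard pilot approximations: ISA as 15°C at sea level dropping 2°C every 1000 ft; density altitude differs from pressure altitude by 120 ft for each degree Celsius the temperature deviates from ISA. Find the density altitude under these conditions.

-8 ft

ISA temperature at -200 ft = 15 − 2 × (-200/1000) = 15.4°C.
ISA deviation = 17 − 15.4 = +1.6°C.
Density altitude = -200 + 120 × (1.6) = -200 + (+192) = -8 ft.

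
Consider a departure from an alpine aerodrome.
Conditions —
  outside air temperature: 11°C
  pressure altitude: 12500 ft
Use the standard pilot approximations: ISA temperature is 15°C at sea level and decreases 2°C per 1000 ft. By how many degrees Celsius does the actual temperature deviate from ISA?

ISA+21°C

ISA temperature at 12500 ft = 15 − 2 × (12500/1000) = -10°C.
Deviation = OAT − ISA = 11 − (-10) = +21°C.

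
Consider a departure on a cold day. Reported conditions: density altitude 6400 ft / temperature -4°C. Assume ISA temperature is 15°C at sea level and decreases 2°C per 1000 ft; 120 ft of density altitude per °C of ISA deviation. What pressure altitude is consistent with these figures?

7000 ft

DA = PA + 120 × (OAT − (15 − 2·PA/1000)) = PA + 120·OAT − 1800 + 0.24·PA = 1.24·PA + 120·OAT − 1800.
So 1.24·PA = 6400 − 120 × (-4) + 1800 = 8680.
PA = 8680 / 1.24 = 7000 ft.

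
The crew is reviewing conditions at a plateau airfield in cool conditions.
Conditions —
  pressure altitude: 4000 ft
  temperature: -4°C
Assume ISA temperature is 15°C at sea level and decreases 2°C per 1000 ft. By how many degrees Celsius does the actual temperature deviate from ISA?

ISA-11°C

ISA temperature at 4000 ft = 15 − 2 × (4000/1000) = 7°C.
Deviation = OAT − ISA = -4 − 7 = -11°C.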